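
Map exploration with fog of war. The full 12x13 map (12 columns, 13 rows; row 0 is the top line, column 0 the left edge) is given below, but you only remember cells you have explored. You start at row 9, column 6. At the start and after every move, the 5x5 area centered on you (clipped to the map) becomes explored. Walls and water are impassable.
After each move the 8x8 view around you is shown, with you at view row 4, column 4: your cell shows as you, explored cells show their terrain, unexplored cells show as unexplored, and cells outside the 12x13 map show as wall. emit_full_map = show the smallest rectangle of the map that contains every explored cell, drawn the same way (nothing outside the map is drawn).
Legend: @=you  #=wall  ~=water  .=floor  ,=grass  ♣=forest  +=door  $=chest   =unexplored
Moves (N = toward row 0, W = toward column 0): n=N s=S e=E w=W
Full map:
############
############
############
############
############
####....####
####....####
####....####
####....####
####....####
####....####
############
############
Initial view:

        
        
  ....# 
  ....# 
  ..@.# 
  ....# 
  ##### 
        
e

        
        
 ....## 
 ....## 
 ...@## 
 ....## 
 ###### 
        

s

        
 ....## 
 ....## 
 ....## 
 ...@## 
 ###### 
  ##### 
########

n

        
        
 ....## 
 ....## 
 ...@## 
 ....## 
 ###### 
  ##### 

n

        
        
  ...## 
 ....## 
 ...@## 
 ....## 
 ....## 
 ###### 

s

        
  ...## 
 ....## 
 ....## 
 ...@## 
 ....## 
 ###### 
  ##### 

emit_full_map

 ...##
....##
....##
...@##
....##
######
 #####

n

        
        
  ...## 
 ....## 
 ...@## 
 ....## 
 ....## 
 ###### 

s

        
  ...## 
 ....## 
 ....## 
 ...@## 
 ....## 
 ###### 
  ##### 

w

        
   ...##
  ....##
  ....##
  ..@.##
  ....##
  ######
   #####

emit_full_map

 ...##
....##
....##
..@.##
....##
######
 #####


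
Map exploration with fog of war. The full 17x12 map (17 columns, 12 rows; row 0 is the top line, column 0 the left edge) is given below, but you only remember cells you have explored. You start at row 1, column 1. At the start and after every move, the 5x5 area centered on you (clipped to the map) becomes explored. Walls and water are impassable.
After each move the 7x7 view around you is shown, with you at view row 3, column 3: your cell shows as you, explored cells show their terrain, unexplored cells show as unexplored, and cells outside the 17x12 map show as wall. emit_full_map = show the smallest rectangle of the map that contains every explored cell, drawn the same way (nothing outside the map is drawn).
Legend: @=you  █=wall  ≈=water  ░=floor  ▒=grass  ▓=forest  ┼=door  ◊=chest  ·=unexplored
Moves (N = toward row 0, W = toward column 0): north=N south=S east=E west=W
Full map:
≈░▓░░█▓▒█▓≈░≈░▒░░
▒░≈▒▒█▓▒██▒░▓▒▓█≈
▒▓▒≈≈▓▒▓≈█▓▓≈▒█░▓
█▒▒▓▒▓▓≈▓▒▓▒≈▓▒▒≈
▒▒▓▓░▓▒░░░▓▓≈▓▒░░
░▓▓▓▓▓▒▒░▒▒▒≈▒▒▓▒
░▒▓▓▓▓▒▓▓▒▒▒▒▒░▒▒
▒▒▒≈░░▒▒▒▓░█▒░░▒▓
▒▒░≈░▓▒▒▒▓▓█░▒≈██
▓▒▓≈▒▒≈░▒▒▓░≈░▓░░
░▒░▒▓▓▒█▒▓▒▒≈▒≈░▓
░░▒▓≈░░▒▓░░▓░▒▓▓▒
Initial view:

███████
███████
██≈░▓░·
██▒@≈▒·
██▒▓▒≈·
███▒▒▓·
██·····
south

███████
██≈░▓░·
██▒░≈▒·
██▒@▒≈·
███▒▒▓·
██▒▒▓▓·
██·····

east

███████
█≈░▓░░·
█▒░≈▒▒·
█▒▓@≈≈·
██▒▒▓▒·
█▒▒▓▓░·
█······

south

█≈░▓░░·
█▒░≈▒▒·
█▒▓▒≈≈·
██▒@▓▒·
█▒▒▓▓░·
█░▓▓▓▓·
█······

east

≈░▓░░··
▒░≈▒▒█·
▒▓▒≈≈▓·
█▒▒@▒▓·
▒▒▓▓░▓·
░▓▓▓▓▓·
·······

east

░▓░░···
░≈▒▒█▓·
▓▒≈≈▓▒·
▒▒▓@▓▓·
▒▓▓░▓▒·
▓▓▓▓▓▒·
·······

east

▓░░····
≈▒▒█▓▒·
▒≈≈▓▒▓·
▒▓▒@▓≈·
▓▓░▓▒░·
▓▓▓▓▒▒·
·······

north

███████
▓░░█▓▒·
≈▒▒█▓▒·
▒≈≈@▒▓·
▒▓▒▓▓≈·
▓▓░▓▒░·
▓▓▓▓▒▒·

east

███████
░░█▓▒█·
▒▒█▓▒█·
≈≈▓@▓≈·
▓▒▓▓≈▓·
▓░▓▒░░·
▓▓▓▒▒··

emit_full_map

≈░▓░░█▓▒█
▒░≈▒▒█▓▒█
▒▓▒≈≈▓@▓≈
█▒▒▓▒▓▓≈▓
▒▒▓▓░▓▒░░
░▓▓▓▓▓▒▒·

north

███████
███████
░░█▓▒█·
▒▒█@▒█·
≈≈▓▒▓≈·
▓▒▓▓≈▓·
▓░▓▒░░·

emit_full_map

≈░▓░░█▓▒█
▒░≈▒▒█@▒█
▒▓▒≈≈▓▒▓≈
█▒▒▓▒▓▓≈▓
▒▒▓▓░▓▒░░
░▓▓▓▓▓▒▒·


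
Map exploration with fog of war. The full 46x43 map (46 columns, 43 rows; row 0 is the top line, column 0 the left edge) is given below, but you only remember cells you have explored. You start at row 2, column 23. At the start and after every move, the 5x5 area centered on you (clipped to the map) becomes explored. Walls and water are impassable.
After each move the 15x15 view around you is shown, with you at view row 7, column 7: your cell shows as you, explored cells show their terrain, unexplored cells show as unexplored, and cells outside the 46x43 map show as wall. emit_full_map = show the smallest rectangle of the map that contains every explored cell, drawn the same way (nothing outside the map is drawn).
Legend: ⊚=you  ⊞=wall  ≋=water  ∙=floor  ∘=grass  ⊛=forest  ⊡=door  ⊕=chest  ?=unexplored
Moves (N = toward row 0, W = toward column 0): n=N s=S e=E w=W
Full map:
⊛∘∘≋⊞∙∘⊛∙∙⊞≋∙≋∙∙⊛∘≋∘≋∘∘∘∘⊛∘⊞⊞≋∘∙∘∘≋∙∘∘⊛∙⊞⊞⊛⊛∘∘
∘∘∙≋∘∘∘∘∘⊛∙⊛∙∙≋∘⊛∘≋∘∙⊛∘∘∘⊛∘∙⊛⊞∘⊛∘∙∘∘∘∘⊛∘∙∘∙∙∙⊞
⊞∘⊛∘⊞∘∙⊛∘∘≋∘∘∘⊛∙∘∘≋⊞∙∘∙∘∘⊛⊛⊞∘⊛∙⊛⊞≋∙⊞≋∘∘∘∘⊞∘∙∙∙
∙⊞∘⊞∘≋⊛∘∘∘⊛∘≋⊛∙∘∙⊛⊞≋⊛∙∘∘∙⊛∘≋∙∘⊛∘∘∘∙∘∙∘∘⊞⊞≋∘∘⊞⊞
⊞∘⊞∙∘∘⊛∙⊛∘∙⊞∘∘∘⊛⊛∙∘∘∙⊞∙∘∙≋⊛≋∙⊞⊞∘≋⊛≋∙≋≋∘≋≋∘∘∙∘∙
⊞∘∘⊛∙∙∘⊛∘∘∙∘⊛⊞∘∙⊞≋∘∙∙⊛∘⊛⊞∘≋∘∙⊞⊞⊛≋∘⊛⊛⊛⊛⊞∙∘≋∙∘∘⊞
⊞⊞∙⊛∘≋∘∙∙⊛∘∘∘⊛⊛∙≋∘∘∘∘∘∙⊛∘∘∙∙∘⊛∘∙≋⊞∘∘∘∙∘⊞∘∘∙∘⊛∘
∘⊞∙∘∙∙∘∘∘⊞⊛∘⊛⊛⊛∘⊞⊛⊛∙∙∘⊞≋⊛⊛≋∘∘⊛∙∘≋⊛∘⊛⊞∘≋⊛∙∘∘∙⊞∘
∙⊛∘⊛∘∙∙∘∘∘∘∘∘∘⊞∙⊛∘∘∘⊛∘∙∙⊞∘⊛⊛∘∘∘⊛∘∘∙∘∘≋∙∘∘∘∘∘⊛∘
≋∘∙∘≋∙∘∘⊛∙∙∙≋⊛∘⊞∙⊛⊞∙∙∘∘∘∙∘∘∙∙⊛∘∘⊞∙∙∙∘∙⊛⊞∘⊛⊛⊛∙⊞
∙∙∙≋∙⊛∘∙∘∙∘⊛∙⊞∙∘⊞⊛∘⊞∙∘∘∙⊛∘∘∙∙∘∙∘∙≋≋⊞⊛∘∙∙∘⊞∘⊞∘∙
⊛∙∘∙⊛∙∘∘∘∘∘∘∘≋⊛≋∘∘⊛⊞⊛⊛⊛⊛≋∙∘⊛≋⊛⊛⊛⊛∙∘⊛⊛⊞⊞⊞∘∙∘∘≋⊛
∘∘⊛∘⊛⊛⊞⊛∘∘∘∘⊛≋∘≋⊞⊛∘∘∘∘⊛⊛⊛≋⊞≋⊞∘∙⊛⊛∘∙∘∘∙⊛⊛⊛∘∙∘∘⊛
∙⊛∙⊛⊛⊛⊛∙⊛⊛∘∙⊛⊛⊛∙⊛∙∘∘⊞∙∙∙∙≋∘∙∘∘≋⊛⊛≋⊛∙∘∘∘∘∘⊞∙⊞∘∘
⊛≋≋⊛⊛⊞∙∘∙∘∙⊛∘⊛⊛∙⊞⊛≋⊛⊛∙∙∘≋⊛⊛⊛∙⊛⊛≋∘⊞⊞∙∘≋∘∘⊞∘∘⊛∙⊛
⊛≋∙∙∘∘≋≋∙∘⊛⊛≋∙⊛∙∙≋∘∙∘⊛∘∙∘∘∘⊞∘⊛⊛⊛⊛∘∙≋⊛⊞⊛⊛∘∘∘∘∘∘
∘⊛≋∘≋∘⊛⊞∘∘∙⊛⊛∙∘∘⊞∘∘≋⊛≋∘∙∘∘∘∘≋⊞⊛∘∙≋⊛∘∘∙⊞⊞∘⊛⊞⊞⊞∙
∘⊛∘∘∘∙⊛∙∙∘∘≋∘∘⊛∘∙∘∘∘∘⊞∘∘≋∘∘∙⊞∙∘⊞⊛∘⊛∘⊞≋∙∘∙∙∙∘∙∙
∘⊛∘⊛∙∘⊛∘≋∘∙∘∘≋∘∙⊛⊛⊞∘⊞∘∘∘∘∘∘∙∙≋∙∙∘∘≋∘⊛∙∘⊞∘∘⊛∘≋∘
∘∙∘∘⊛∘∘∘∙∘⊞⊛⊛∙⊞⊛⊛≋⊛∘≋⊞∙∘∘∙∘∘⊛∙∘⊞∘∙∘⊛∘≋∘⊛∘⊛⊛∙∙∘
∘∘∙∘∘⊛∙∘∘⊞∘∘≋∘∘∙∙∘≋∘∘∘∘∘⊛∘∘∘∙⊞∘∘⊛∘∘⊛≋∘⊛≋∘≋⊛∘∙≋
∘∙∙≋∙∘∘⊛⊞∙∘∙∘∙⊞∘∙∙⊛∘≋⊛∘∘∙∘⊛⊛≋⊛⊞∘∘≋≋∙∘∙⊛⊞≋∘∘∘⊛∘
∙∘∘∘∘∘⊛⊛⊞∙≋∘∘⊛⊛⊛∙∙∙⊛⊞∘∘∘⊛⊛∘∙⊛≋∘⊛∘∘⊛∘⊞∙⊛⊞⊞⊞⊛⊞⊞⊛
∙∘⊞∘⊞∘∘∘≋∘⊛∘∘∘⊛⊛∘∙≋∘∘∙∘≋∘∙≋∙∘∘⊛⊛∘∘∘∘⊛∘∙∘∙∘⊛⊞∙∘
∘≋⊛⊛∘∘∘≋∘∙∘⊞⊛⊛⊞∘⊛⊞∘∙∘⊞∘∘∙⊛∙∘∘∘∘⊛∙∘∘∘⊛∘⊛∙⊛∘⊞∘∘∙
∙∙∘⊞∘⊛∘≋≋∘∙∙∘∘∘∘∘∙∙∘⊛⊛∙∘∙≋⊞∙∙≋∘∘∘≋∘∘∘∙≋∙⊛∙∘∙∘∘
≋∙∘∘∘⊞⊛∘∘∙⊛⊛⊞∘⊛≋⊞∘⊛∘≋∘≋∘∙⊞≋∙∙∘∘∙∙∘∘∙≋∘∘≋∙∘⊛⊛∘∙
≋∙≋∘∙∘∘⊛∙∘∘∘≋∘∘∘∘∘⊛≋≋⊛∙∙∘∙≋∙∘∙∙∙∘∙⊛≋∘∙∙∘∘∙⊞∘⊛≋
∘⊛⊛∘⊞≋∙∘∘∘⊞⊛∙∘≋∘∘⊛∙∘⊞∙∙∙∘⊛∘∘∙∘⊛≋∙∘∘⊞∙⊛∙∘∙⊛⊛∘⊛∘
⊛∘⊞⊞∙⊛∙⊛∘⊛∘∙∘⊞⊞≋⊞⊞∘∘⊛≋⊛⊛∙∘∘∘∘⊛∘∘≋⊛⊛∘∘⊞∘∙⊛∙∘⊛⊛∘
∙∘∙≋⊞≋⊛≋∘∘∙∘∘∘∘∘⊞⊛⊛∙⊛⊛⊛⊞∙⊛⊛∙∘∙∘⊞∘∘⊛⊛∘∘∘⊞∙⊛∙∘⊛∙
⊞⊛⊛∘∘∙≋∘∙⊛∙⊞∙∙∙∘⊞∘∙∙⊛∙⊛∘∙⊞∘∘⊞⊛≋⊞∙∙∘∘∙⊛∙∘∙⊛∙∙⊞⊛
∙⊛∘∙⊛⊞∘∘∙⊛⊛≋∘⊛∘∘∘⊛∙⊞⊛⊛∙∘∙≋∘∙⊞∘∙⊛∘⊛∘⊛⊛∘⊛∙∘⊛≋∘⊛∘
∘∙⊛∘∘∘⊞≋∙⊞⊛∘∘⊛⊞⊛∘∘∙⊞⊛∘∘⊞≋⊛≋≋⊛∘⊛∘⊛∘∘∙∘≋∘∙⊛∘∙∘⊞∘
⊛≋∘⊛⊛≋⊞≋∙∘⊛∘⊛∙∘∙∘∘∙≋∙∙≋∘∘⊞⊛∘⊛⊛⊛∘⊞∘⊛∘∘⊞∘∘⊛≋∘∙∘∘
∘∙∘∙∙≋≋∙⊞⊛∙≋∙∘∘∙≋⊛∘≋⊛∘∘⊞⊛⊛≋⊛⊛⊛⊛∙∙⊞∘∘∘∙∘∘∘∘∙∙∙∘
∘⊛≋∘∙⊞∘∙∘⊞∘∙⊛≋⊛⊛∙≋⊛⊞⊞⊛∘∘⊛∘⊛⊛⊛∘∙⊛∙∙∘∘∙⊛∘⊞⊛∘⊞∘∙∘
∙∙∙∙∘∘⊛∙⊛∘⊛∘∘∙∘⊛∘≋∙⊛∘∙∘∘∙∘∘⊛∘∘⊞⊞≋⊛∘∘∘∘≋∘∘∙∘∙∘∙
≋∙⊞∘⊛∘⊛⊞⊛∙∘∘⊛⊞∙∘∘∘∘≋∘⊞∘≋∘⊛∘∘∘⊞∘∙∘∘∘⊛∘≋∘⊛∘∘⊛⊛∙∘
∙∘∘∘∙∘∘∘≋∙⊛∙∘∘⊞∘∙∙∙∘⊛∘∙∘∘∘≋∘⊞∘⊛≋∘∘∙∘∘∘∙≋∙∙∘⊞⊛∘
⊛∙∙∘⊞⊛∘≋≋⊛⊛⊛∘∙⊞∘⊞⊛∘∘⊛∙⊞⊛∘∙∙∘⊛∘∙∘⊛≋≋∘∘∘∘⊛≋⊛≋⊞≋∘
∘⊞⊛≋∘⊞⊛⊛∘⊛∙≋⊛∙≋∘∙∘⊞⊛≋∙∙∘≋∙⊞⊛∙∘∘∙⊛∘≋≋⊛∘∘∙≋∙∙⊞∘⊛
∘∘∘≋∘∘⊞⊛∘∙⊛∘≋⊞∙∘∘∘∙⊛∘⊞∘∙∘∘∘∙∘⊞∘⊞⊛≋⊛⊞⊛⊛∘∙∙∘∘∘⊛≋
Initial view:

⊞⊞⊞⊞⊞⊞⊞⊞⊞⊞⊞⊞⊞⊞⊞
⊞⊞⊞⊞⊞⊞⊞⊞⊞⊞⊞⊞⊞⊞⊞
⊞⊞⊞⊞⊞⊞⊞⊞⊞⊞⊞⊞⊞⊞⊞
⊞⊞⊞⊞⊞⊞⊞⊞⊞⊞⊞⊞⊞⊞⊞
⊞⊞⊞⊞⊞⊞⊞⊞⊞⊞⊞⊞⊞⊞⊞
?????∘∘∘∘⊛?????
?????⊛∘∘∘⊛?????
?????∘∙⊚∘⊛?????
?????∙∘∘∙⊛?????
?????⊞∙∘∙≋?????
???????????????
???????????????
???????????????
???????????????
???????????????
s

⊞⊞⊞⊞⊞⊞⊞⊞⊞⊞⊞⊞⊞⊞⊞
⊞⊞⊞⊞⊞⊞⊞⊞⊞⊞⊞⊞⊞⊞⊞
⊞⊞⊞⊞⊞⊞⊞⊞⊞⊞⊞⊞⊞⊞⊞
⊞⊞⊞⊞⊞⊞⊞⊞⊞⊞⊞⊞⊞⊞⊞
?????∘∘∘∘⊛?????
?????⊛∘∘∘⊛?????
?????∘∙∘∘⊛?????
?????∙∘⊚∙⊛?????
?????⊞∙∘∙≋?????
?????⊛∘⊛⊞∘?????
???????????????
???????????????
???????????????
???????????????
???????????????

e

⊞⊞⊞⊞⊞⊞⊞⊞⊞⊞⊞⊞⊞⊞⊞
⊞⊞⊞⊞⊞⊞⊞⊞⊞⊞⊞⊞⊞⊞⊞
⊞⊞⊞⊞⊞⊞⊞⊞⊞⊞⊞⊞⊞⊞⊞
⊞⊞⊞⊞⊞⊞⊞⊞⊞⊞⊞⊞⊞⊞⊞
????∘∘∘∘⊛??????
????⊛∘∘∘⊛∘?????
????∘∙∘∘⊛⊛?????
????∙∘∘⊚⊛∘?????
????⊞∙∘∙≋⊛?????
????⊛∘⊛⊞∘≋?????
???????????????
???????????????
???????????????
???????????????
???????????????

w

⊞⊞⊞⊞⊞⊞⊞⊞⊞⊞⊞⊞⊞⊞⊞
⊞⊞⊞⊞⊞⊞⊞⊞⊞⊞⊞⊞⊞⊞⊞
⊞⊞⊞⊞⊞⊞⊞⊞⊞⊞⊞⊞⊞⊞⊞
⊞⊞⊞⊞⊞⊞⊞⊞⊞⊞⊞⊞⊞⊞⊞
?????∘∘∘∘⊛?????
?????⊛∘∘∘⊛∘????
?????∘∙∘∘⊛⊛????
?????∙∘⊚∙⊛∘????
?????⊞∙∘∙≋⊛????
?????⊛∘⊛⊞∘≋????
???????????????
???????????????
???????????????
???????????????
???????????????

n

⊞⊞⊞⊞⊞⊞⊞⊞⊞⊞⊞⊞⊞⊞⊞
⊞⊞⊞⊞⊞⊞⊞⊞⊞⊞⊞⊞⊞⊞⊞
⊞⊞⊞⊞⊞⊞⊞⊞⊞⊞⊞⊞⊞⊞⊞
⊞⊞⊞⊞⊞⊞⊞⊞⊞⊞⊞⊞⊞⊞⊞
⊞⊞⊞⊞⊞⊞⊞⊞⊞⊞⊞⊞⊞⊞⊞
?????∘∘∘∘⊛?????
?????⊛∘∘∘⊛∘????
?????∘∙⊚∘⊛⊛????
?????∙∘∘∙⊛∘????
?????⊞∙∘∙≋⊛????
?????⊛∘⊛⊞∘≋????
???????????????
???????????????
???????????????
???????????????

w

⊞⊞⊞⊞⊞⊞⊞⊞⊞⊞⊞⊞⊞⊞⊞
⊞⊞⊞⊞⊞⊞⊞⊞⊞⊞⊞⊞⊞⊞⊞
⊞⊞⊞⊞⊞⊞⊞⊞⊞⊞⊞⊞⊞⊞⊞
⊞⊞⊞⊞⊞⊞⊞⊞⊞⊞⊞⊞⊞⊞⊞
⊞⊞⊞⊞⊞⊞⊞⊞⊞⊞⊞⊞⊞⊞⊞
?????≋∘∘∘∘⊛????
?????∙⊛∘∘∘⊛∘???
?????∙∘⊚∘∘⊛⊛???
?????⊛∙∘∘∙⊛∘???
?????∙⊞∙∘∙≋⊛???
??????⊛∘⊛⊞∘≋???
???????????????
???????????????
???????????????
???????????????

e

⊞⊞⊞⊞⊞⊞⊞⊞⊞⊞⊞⊞⊞⊞⊞
⊞⊞⊞⊞⊞⊞⊞⊞⊞⊞⊞⊞⊞⊞⊞
⊞⊞⊞⊞⊞⊞⊞⊞⊞⊞⊞⊞⊞⊞⊞
⊞⊞⊞⊞⊞⊞⊞⊞⊞⊞⊞⊞⊞⊞⊞
⊞⊞⊞⊞⊞⊞⊞⊞⊞⊞⊞⊞⊞⊞⊞
????≋∘∘∘∘⊛?????
????∙⊛∘∘∘⊛∘????
????∙∘∙⊚∘⊛⊛????
????⊛∙∘∘∙⊛∘????
????∙⊞∙∘∙≋⊛????
?????⊛∘⊛⊞∘≋????
???????????????
???????????????
???????????????
???????????????

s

⊞⊞⊞⊞⊞⊞⊞⊞⊞⊞⊞⊞⊞⊞⊞
⊞⊞⊞⊞⊞⊞⊞⊞⊞⊞⊞⊞⊞⊞⊞
⊞⊞⊞⊞⊞⊞⊞⊞⊞⊞⊞⊞⊞⊞⊞
⊞⊞⊞⊞⊞⊞⊞⊞⊞⊞⊞⊞⊞⊞⊞
????≋∘∘∘∘⊛?????
????∙⊛∘∘∘⊛∘????
????∙∘∙∘∘⊛⊛????
????⊛∙∘⊚∙⊛∘????
????∙⊞∙∘∙≋⊛????
?????⊛∘⊛⊞∘≋????
???????????????
???????????????
???????????????
???????????????
???????????????

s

⊞⊞⊞⊞⊞⊞⊞⊞⊞⊞⊞⊞⊞⊞⊞
⊞⊞⊞⊞⊞⊞⊞⊞⊞⊞⊞⊞⊞⊞⊞
⊞⊞⊞⊞⊞⊞⊞⊞⊞⊞⊞⊞⊞⊞⊞
????≋∘∘∘∘⊛?????
????∙⊛∘∘∘⊛∘????
????∙∘∙∘∘⊛⊛????
????⊛∙∘∘∙⊛∘????
????∙⊞∙⊚∙≋⊛????
?????⊛∘⊛⊞∘≋????
?????∘∙⊛∘∘?????
???????????????
???????????????
???????????????
???????????????
???????????????

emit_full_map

≋∘∘∘∘⊛?
∙⊛∘∘∘⊛∘
∙∘∙∘∘⊛⊛
⊛∙∘∘∙⊛∘
∙⊞∙⊚∙≋⊛
?⊛∘⊛⊞∘≋
?∘∙⊛∘∘?

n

⊞⊞⊞⊞⊞⊞⊞⊞⊞⊞⊞⊞⊞⊞⊞
⊞⊞⊞⊞⊞⊞⊞⊞⊞⊞⊞⊞⊞⊞⊞
⊞⊞⊞⊞⊞⊞⊞⊞⊞⊞⊞⊞⊞⊞⊞
⊞⊞⊞⊞⊞⊞⊞⊞⊞⊞⊞⊞⊞⊞⊞
????≋∘∘∘∘⊛?????
????∙⊛∘∘∘⊛∘????
????∙∘∙∘∘⊛⊛????
????⊛∙∘⊚∙⊛∘????
????∙⊞∙∘∙≋⊛????
?????⊛∘⊛⊞∘≋????
?????∘∙⊛∘∘?????
???????????????
???????????????
???????????????
???????????????

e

⊞⊞⊞⊞⊞⊞⊞⊞⊞⊞⊞⊞⊞⊞⊞
⊞⊞⊞⊞⊞⊞⊞⊞⊞⊞⊞⊞⊞⊞⊞
⊞⊞⊞⊞⊞⊞⊞⊞⊞⊞⊞⊞⊞⊞⊞
⊞⊞⊞⊞⊞⊞⊞⊞⊞⊞⊞⊞⊞⊞⊞
???≋∘∘∘∘⊛??????
???∙⊛∘∘∘⊛∘?????
???∙∘∙∘∘⊛⊛?????
???⊛∙∘∘⊚⊛∘?????
???∙⊞∙∘∙≋⊛?????
????⊛∘⊛⊞∘≋?????
????∘∙⊛∘∘??????
???????????????
???????????????
???????????????
???????????????

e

⊞⊞⊞⊞⊞⊞⊞⊞⊞⊞⊞⊞⊞⊞⊞
⊞⊞⊞⊞⊞⊞⊞⊞⊞⊞⊞⊞⊞⊞⊞
⊞⊞⊞⊞⊞⊞⊞⊞⊞⊞⊞⊞⊞⊞⊞
⊞⊞⊞⊞⊞⊞⊞⊞⊞⊞⊞⊞⊞⊞⊞
??≋∘∘∘∘⊛???????
??∙⊛∘∘∘⊛∘∙?????
??∙∘∙∘∘⊛⊛⊞?????
??⊛∙∘∘∙⊚∘≋?????
??∙⊞∙∘∙≋⊛≋?????
???⊛∘⊛⊞∘≋∘?????
???∘∙⊛∘∘???????
???????????????
???????????????
???????????????
???????????????

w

⊞⊞⊞⊞⊞⊞⊞⊞⊞⊞⊞⊞⊞⊞⊞
⊞⊞⊞⊞⊞⊞⊞⊞⊞⊞⊞⊞⊞⊞⊞
⊞⊞⊞⊞⊞⊞⊞⊞⊞⊞⊞⊞⊞⊞⊞
⊞⊞⊞⊞⊞⊞⊞⊞⊞⊞⊞⊞⊞⊞⊞
???≋∘∘∘∘⊛??????
???∙⊛∘∘∘⊛∘∙????
???∙∘∙∘∘⊛⊛⊞????
???⊛∙∘∘⊚⊛∘≋????
???∙⊞∙∘∙≋⊛≋????
????⊛∘⊛⊞∘≋∘????
????∘∙⊛∘∘??????
???????????????
???????????????
???????????????
???????????????

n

⊞⊞⊞⊞⊞⊞⊞⊞⊞⊞⊞⊞⊞⊞⊞
⊞⊞⊞⊞⊞⊞⊞⊞⊞⊞⊞⊞⊞⊞⊞
⊞⊞⊞⊞⊞⊞⊞⊞⊞⊞⊞⊞⊞⊞⊞
⊞⊞⊞⊞⊞⊞⊞⊞⊞⊞⊞⊞⊞⊞⊞
⊞⊞⊞⊞⊞⊞⊞⊞⊞⊞⊞⊞⊞⊞⊞
???≋∘∘∘∘⊛∘?????
???∙⊛∘∘∘⊛∘∙????
???∙∘∙∘⊚⊛⊛⊞????
???⊛∙∘∘∙⊛∘≋????
???∙⊞∙∘∙≋⊛≋????
????⊛∘⊛⊞∘≋∘????
????∘∙⊛∘∘??????
???????????????
???????????????
???????????????

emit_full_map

≋∘∘∘∘⊛∘?
∙⊛∘∘∘⊛∘∙
∙∘∙∘⊚⊛⊛⊞
⊛∙∘∘∙⊛∘≋
∙⊞∙∘∙≋⊛≋
?⊛∘⊛⊞∘≋∘
?∘∙⊛∘∘??


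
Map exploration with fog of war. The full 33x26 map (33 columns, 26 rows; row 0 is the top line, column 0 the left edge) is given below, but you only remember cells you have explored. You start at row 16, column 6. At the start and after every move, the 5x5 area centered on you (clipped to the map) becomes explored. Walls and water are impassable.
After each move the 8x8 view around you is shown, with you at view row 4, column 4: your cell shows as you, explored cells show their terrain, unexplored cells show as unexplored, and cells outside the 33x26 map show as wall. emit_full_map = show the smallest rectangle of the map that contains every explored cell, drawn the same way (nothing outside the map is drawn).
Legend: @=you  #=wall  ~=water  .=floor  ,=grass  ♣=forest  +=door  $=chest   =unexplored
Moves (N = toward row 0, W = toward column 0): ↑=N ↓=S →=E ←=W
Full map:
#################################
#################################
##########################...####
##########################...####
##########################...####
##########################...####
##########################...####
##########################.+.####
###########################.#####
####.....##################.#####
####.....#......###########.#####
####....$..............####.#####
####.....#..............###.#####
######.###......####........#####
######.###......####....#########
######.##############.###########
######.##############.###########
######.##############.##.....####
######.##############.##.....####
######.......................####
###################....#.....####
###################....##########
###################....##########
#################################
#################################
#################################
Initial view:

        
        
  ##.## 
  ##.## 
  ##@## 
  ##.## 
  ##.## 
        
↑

        
        
  ##.## 
  ##.## 
  ##@## 
  ##.## 
  ##.## 
  ##.## 

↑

        
        
  ..... 
  ##.## 
  ##@## 
  ##.## 
  ##.## 
  ##.## 

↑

        
        
  ....$ 
  ..... 
  ##@## 
  ##.## 
  ##.## 
  ##.## 

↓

        
  ....$ 
  ..... 
  ##.## 
  ##@## 
  ##.## 
  ##.## 
  ##.## 

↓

  ....$ 
  ..... 
  ##.## 
  ##.## 
  ##@## 
  ##.## 
  ##.## 
  ##.## 

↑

        
  ....$ 
  ..... 
  ##.## 
  ##@## 
  ##.## 
  ##.## 
  ##.## 

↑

        
        
  ....$ 
  ..... 
  ##@## 
  ##.## 
  ##.## 
  ##.## 


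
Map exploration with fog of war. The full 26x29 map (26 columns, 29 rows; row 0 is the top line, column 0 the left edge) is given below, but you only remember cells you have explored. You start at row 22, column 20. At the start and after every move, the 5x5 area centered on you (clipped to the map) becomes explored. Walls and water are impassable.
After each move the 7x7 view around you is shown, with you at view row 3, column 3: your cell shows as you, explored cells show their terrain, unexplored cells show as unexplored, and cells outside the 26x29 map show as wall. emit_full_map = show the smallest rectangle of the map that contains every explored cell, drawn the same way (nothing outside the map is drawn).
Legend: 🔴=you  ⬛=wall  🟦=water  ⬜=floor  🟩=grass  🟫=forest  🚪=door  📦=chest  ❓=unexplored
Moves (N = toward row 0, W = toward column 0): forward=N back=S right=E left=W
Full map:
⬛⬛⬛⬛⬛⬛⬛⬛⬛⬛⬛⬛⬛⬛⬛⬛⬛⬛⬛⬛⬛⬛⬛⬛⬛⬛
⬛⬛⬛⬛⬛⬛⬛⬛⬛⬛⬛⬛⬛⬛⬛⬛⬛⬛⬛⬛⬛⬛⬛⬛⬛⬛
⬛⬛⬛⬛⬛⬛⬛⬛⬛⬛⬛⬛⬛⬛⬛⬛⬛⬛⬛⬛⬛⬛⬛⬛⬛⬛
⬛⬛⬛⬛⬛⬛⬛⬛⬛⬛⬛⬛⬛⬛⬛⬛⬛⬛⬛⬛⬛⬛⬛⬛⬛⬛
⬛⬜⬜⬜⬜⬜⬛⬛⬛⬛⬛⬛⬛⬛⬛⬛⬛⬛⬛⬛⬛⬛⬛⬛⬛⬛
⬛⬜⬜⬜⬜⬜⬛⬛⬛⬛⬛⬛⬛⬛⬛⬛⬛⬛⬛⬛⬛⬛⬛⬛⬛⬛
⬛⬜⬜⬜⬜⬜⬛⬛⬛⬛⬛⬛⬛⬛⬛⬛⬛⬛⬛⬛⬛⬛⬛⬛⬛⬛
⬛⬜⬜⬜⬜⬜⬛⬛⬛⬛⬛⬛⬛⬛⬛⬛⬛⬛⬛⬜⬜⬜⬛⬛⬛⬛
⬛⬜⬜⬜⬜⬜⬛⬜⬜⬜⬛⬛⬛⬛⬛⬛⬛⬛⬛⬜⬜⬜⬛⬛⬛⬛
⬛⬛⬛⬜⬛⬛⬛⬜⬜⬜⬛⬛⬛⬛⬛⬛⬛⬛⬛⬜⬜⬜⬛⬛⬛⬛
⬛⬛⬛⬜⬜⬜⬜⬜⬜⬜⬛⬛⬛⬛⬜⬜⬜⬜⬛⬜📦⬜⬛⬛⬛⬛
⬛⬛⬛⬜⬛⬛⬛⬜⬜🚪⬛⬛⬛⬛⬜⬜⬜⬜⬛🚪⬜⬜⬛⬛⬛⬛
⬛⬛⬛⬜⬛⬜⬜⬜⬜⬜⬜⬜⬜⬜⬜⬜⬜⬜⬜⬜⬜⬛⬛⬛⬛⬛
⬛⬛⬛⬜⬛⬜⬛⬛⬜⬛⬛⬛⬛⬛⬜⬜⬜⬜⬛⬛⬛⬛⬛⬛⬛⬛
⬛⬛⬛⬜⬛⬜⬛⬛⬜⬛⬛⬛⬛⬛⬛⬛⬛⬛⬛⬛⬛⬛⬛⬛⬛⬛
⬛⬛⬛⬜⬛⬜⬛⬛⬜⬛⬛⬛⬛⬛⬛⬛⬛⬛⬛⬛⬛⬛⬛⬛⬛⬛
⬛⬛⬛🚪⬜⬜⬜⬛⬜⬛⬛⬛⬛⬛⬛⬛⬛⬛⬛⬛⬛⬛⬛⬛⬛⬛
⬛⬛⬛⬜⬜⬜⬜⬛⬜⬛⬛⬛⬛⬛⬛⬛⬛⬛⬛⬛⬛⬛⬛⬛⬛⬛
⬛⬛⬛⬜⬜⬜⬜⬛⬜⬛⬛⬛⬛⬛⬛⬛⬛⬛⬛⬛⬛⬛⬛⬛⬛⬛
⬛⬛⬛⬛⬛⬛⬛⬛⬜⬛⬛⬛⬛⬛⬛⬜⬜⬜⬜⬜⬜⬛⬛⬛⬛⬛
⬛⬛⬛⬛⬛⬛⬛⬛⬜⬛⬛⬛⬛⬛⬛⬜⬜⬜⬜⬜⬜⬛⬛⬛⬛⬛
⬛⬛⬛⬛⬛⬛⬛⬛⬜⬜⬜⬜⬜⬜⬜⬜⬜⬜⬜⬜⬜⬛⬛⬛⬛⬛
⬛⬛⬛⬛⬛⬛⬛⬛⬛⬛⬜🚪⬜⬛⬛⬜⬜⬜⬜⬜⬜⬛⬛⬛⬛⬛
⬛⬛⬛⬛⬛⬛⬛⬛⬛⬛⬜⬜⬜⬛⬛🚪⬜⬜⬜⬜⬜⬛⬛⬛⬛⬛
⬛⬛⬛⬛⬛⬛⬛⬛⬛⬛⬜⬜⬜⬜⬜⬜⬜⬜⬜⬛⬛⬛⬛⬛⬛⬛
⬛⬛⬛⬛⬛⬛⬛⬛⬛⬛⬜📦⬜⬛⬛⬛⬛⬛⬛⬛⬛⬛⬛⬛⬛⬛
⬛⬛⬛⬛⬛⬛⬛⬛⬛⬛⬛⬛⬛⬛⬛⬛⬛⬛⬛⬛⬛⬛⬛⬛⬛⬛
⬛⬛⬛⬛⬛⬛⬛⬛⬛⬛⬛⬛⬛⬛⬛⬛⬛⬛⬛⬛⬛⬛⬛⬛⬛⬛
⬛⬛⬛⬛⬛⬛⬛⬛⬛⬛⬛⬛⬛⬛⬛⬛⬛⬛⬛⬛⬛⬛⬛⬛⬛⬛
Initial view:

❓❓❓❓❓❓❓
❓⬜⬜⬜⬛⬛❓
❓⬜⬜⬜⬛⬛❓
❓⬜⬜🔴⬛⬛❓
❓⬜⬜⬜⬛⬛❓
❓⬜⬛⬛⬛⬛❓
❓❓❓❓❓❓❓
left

❓❓❓❓❓❓❓
❓⬜⬜⬜⬜⬛⬛
❓⬜⬜⬜⬜⬛⬛
❓⬜⬜🔴⬜⬛⬛
❓⬜⬜⬜⬜⬛⬛
❓⬜⬜⬛⬛⬛⬛
❓❓❓❓❓❓❓

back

❓⬜⬜⬜⬜⬛⬛
❓⬜⬜⬜⬜⬛⬛
❓⬜⬜⬜⬜⬛⬛
❓⬜⬜🔴⬜⬛⬛
❓⬜⬜⬛⬛⬛⬛
❓⬛⬛⬛⬛⬛❓
❓❓❓❓❓❓❓

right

⬜⬜⬜⬜⬛⬛❓
⬜⬜⬜⬜⬛⬛❓
⬜⬜⬜⬜⬛⬛❓
⬜⬜⬜🔴⬛⬛❓
⬜⬜⬛⬛⬛⬛❓
⬛⬛⬛⬛⬛⬛❓
❓❓❓❓❓❓❓

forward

❓❓❓❓❓❓❓
⬜⬜⬜⬜⬛⬛❓
⬜⬜⬜⬜⬛⬛❓
⬜⬜⬜🔴⬛⬛❓
⬜⬜⬜⬜⬛⬛❓
⬜⬜⬛⬛⬛⬛❓
⬛⬛⬛⬛⬛⬛❓

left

❓❓❓❓❓❓❓
❓⬜⬜⬜⬜⬛⬛
❓⬜⬜⬜⬜⬛⬛
❓⬜⬜🔴⬜⬛⬛
❓⬜⬜⬜⬜⬛⬛
❓⬜⬜⬛⬛⬛⬛
❓⬛⬛⬛⬛⬛⬛

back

❓⬜⬜⬜⬜⬛⬛
❓⬜⬜⬜⬜⬛⬛
❓⬜⬜⬜⬜⬛⬛
❓⬜⬜🔴⬜⬛⬛
❓⬜⬜⬛⬛⬛⬛
❓⬛⬛⬛⬛⬛⬛
❓❓❓❓❓❓❓

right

⬜⬜⬜⬜⬛⬛❓
⬜⬜⬜⬜⬛⬛❓
⬜⬜⬜⬜⬛⬛❓
⬜⬜⬜🔴⬛⬛❓
⬜⬜⬛⬛⬛⬛❓
⬛⬛⬛⬛⬛⬛❓
❓❓❓❓❓❓❓

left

❓⬜⬜⬜⬜⬛⬛
❓⬜⬜⬜⬜⬛⬛
❓⬜⬜⬜⬜⬛⬛
❓⬜⬜🔴⬜⬛⬛
❓⬜⬜⬛⬛⬛⬛
❓⬛⬛⬛⬛⬛⬛
❓❓❓❓❓❓❓

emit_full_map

⬜⬜⬜⬜⬛⬛
⬜⬜⬜⬜⬛⬛
⬜⬜⬜⬜⬛⬛
⬜⬜🔴⬜⬛⬛
⬜⬜⬛⬛⬛⬛
⬛⬛⬛⬛⬛⬛


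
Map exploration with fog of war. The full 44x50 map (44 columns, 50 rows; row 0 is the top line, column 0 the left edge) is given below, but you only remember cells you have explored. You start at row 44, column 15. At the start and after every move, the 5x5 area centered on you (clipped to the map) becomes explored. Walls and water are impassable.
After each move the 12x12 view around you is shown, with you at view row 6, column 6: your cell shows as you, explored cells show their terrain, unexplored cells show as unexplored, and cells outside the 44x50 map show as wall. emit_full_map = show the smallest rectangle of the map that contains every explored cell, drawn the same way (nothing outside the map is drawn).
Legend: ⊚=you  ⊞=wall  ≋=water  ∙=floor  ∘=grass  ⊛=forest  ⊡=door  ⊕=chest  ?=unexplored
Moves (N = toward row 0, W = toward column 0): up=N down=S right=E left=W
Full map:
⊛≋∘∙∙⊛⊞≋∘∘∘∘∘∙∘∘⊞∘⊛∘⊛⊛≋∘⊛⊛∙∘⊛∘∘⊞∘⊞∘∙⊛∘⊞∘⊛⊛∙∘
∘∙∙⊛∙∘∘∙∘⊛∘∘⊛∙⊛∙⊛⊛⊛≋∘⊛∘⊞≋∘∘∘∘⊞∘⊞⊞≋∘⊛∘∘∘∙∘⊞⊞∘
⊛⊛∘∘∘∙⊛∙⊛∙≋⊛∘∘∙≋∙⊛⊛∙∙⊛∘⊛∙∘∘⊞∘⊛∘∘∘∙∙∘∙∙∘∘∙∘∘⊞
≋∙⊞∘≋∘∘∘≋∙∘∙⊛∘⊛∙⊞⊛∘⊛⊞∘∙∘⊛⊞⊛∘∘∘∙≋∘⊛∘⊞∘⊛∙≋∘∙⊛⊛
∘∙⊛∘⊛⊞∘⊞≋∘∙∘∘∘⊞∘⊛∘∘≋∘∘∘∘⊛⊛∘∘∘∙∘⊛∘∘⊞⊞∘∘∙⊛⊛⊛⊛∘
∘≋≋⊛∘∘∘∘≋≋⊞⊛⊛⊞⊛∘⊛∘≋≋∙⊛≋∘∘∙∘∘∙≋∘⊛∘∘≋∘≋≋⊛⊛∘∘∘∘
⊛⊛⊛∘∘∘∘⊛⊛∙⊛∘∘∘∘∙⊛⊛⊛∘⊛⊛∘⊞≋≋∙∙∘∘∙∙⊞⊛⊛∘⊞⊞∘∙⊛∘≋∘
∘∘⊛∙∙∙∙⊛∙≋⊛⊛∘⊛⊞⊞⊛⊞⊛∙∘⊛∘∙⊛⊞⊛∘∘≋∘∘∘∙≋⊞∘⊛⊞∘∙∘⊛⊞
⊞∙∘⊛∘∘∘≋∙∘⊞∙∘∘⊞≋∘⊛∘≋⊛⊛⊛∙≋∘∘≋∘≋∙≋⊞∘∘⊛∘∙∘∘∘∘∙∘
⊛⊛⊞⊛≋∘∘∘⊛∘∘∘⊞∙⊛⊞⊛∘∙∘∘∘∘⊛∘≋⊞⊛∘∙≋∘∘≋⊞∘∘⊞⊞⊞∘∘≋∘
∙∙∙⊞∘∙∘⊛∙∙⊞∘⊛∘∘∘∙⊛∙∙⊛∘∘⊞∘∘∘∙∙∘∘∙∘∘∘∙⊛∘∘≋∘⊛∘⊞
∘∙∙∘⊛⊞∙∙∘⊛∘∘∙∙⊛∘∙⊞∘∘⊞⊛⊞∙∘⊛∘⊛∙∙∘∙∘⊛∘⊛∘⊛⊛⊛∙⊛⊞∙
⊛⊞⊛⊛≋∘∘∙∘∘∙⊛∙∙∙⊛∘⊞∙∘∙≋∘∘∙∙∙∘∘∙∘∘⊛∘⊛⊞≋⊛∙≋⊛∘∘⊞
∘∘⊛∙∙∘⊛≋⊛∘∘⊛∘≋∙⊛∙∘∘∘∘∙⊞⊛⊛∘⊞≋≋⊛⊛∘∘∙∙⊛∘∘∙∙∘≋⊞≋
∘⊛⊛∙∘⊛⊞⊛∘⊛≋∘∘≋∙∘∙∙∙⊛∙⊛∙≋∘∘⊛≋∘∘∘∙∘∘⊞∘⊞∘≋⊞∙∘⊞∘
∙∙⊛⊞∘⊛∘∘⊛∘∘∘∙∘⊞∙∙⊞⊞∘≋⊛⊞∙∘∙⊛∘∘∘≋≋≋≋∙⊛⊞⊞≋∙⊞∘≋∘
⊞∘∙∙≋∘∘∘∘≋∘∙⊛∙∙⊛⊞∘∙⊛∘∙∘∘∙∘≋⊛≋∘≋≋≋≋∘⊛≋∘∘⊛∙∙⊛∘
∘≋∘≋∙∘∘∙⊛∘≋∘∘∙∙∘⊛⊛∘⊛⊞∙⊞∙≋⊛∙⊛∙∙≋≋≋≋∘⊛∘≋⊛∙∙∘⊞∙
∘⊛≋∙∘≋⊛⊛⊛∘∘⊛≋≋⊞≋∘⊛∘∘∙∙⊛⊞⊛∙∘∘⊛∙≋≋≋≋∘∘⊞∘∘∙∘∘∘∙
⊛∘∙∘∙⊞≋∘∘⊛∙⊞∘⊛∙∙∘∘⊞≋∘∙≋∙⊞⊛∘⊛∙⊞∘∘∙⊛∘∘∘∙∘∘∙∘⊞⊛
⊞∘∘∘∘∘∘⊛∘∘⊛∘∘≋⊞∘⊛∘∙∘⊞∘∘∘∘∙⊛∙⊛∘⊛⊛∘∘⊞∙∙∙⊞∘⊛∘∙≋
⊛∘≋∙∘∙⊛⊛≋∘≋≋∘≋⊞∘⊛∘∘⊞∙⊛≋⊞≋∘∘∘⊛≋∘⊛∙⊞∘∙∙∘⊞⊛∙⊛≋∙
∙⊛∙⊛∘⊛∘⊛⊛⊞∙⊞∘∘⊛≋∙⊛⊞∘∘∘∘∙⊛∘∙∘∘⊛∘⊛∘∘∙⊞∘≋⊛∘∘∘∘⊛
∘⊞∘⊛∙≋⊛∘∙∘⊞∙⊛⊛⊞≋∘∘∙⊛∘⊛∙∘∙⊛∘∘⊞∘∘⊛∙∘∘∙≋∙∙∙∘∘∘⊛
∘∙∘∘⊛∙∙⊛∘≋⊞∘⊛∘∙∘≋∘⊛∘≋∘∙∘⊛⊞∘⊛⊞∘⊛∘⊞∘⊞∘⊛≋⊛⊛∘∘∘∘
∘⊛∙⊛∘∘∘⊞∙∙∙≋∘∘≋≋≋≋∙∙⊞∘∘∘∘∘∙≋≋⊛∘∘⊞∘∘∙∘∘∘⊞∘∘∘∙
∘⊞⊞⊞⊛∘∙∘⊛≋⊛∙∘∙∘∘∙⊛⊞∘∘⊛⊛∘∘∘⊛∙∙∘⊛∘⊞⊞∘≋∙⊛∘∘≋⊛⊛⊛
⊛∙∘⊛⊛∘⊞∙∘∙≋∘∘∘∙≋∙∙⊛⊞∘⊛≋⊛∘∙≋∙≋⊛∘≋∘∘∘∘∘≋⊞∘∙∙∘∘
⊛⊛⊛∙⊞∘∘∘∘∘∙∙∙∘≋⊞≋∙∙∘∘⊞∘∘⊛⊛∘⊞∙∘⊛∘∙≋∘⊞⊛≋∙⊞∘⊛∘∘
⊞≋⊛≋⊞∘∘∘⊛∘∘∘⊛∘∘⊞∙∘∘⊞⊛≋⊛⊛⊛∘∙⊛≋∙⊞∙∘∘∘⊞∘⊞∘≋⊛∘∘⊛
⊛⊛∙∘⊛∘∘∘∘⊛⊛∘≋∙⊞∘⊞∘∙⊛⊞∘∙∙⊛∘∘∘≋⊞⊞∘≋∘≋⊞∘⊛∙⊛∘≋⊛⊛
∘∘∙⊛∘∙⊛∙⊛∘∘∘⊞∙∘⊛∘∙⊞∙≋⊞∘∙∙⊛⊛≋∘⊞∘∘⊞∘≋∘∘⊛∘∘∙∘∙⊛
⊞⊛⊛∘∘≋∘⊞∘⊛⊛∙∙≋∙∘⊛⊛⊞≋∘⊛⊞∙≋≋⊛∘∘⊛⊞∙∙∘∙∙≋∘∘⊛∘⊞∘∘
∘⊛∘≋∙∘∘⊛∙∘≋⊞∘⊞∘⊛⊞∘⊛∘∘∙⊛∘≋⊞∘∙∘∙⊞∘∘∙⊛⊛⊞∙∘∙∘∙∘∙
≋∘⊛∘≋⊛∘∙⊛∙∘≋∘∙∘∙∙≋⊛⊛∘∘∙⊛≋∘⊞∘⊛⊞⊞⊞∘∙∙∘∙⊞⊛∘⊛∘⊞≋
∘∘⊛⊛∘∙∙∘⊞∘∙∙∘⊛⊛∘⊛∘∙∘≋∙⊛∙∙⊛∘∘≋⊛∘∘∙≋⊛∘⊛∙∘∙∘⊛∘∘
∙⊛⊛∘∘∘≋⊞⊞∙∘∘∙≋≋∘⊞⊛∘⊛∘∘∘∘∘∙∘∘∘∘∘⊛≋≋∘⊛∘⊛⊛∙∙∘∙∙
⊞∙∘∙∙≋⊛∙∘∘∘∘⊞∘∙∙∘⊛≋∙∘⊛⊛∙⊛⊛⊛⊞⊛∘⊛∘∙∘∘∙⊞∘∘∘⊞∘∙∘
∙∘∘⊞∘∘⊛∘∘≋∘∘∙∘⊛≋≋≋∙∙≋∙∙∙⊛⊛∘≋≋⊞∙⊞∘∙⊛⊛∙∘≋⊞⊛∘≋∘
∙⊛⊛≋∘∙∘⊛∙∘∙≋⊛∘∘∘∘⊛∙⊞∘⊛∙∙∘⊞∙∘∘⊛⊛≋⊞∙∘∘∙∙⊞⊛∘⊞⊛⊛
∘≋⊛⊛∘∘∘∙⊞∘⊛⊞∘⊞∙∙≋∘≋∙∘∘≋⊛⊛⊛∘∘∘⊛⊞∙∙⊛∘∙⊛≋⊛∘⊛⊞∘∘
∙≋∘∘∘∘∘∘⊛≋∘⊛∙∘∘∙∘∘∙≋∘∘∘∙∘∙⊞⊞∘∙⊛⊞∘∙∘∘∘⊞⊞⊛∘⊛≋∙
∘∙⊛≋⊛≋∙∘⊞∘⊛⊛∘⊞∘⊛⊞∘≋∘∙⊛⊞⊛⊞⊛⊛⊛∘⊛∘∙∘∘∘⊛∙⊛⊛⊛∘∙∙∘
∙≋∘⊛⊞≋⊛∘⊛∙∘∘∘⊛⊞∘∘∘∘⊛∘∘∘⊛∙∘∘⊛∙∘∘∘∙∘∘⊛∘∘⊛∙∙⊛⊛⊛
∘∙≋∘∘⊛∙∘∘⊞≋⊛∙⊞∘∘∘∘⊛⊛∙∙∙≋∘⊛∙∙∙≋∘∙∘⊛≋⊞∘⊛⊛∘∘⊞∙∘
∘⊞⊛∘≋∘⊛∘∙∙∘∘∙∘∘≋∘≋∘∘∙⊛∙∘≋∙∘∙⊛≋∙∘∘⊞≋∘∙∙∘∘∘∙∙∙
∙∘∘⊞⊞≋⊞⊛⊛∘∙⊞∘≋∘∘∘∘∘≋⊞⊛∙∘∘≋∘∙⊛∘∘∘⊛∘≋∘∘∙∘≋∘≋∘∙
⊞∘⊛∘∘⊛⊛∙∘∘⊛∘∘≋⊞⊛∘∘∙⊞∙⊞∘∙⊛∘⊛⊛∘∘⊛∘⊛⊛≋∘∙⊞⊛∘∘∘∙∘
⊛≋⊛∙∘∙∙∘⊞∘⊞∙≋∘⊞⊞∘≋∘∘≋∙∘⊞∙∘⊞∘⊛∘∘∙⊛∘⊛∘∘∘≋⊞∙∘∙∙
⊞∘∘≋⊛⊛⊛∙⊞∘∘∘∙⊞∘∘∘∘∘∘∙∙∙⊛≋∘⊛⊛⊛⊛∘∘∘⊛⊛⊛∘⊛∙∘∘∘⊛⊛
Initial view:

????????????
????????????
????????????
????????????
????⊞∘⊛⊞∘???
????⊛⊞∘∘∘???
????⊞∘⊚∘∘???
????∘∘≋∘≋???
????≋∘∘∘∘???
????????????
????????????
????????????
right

????????????
????????????
????????????
????????????
???⊞∘⊛⊞∘≋???
???⊛⊞∘∘∘∘???
???⊞∘∘⊚∘⊛???
???∘∘≋∘≋∘???
???≋∘∘∘∘∘???
????????????
????????????
????????????

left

????????????
????????????
????????????
????????????
????⊞∘⊛⊞∘≋??
????⊛⊞∘∘∘∘??
????⊞∘⊚∘∘⊛??
????∘∘≋∘≋∘??
????≋∘∘∘∘∘??
????????????
????????????
????????????

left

????????????
????????????
????????????
????????????
????∘⊞∘⊛⊞∘≋?
????∘⊛⊞∘∘∘∘?
????∙⊞⊚∘∘∘⊛?
????∙∘∘≋∘≋∘?
????∘≋∘∘∘∘∘?
????????????
????????????
????????????

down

????????????
????????????
????????????
????∘⊞∘⊛⊞∘≋?
????∘⊛⊞∘∘∘∘?
????∙⊞∘∘∘∘⊛?
????∙∘⊚≋∘≋∘?
????∘≋∘∘∘∘∘?
????∘≋⊞⊛∘???
????????????
????????????
⊞⊞⊞⊞⊞⊞⊞⊞⊞⊞⊞⊞

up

????????????
????????????
????????????
????????????
????∘⊞∘⊛⊞∘≋?
????∘⊛⊞∘∘∘∘?
????∙⊞⊚∘∘∘⊛?
????∙∘∘≋∘≋∘?
????∘≋∘∘∘∘∘?
????∘≋⊞⊛∘???
????????????
????????????

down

????????????
????????????
????????????
????∘⊞∘⊛⊞∘≋?
????∘⊛⊞∘∘∘∘?
????∙⊞∘∘∘∘⊛?
????∙∘⊚≋∘≋∘?
????∘≋∘∘∘∘∘?
????∘≋⊞⊛∘???
????????????
????????????
⊞⊞⊞⊞⊞⊞⊞⊞⊞⊞⊞⊞

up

????????????
????????????
????????????
????????????
????∘⊞∘⊛⊞∘≋?
????∘⊛⊞∘∘∘∘?
????∙⊞⊚∘∘∘⊛?
????∙∘∘≋∘≋∘?
????∘≋∘∘∘∘∘?
????∘≋⊞⊛∘???
????????????
????????????


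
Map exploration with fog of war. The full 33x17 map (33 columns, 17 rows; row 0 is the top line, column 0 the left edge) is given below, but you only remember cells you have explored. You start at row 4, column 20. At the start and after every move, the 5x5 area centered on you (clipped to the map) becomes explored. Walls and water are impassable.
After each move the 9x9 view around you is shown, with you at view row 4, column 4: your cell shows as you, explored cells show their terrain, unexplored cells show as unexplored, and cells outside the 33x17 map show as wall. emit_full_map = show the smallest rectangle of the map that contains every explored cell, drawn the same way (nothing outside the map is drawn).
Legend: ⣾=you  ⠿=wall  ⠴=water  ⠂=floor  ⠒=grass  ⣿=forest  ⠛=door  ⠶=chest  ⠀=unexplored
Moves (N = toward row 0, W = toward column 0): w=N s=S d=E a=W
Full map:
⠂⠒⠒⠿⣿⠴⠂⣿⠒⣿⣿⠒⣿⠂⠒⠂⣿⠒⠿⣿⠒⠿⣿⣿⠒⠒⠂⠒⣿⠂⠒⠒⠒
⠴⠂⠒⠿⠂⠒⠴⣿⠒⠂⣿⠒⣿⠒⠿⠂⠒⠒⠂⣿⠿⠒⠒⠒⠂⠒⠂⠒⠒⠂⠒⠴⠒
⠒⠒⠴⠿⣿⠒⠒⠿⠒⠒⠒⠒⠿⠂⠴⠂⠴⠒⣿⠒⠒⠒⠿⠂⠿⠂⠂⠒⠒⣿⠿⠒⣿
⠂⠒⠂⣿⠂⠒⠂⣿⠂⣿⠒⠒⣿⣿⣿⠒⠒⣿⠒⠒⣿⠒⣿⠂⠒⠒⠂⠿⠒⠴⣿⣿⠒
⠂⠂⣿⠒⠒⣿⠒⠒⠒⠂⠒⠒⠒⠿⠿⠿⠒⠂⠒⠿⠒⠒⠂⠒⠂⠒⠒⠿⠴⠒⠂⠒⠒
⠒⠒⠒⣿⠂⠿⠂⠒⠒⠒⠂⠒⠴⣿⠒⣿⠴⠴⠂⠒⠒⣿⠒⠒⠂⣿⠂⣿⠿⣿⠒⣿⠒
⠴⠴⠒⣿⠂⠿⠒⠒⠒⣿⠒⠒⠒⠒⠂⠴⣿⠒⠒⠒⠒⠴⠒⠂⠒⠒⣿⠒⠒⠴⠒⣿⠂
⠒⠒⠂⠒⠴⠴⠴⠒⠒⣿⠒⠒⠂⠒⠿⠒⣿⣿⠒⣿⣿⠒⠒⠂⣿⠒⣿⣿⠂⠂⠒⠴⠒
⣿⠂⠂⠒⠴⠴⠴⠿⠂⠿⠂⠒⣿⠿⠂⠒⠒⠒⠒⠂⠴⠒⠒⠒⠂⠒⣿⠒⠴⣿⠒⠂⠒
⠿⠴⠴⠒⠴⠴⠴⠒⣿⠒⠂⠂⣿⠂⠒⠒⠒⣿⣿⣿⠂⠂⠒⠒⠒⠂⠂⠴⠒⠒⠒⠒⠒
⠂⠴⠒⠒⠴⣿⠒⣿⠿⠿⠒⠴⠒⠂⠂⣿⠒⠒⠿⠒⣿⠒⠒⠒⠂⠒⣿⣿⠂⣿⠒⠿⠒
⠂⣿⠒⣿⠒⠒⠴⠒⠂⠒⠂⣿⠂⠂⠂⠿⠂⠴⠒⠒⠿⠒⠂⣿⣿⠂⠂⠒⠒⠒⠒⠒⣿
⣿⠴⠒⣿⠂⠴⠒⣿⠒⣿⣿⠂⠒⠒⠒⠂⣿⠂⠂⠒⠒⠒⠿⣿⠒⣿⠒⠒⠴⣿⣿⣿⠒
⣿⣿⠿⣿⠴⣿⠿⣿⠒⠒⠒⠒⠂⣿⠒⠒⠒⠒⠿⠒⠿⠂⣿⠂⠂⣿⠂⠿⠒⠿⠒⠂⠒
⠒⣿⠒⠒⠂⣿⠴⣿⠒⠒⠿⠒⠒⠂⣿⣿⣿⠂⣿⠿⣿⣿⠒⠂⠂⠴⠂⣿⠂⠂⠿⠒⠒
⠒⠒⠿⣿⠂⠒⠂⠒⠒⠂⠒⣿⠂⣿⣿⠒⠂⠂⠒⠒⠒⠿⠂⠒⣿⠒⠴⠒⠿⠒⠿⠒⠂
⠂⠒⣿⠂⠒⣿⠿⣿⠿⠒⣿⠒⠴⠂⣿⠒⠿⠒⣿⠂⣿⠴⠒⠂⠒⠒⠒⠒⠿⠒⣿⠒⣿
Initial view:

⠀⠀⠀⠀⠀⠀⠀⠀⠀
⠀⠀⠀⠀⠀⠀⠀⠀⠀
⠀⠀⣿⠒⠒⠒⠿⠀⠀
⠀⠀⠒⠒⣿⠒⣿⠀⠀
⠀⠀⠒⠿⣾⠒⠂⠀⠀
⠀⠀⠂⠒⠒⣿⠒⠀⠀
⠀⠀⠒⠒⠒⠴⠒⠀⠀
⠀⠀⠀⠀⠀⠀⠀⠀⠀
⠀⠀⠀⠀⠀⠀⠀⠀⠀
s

⠀⠀⠀⠀⠀⠀⠀⠀⠀
⠀⠀⣿⠒⠒⠒⠿⠀⠀
⠀⠀⠒⠒⣿⠒⣿⠀⠀
⠀⠀⠒⠿⠒⠒⠂⠀⠀
⠀⠀⠂⠒⣾⣿⠒⠀⠀
⠀⠀⠒⠒⠒⠴⠒⠀⠀
⠀⠀⠒⣿⣿⠒⠒⠀⠀
⠀⠀⠀⠀⠀⠀⠀⠀⠀
⠀⠀⠀⠀⠀⠀⠀⠀⠀

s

⠀⠀⣿⠒⠒⠒⠿⠀⠀
⠀⠀⠒⠒⣿⠒⣿⠀⠀
⠀⠀⠒⠿⠒⠒⠂⠀⠀
⠀⠀⠂⠒⠒⣿⠒⠀⠀
⠀⠀⠒⠒⣾⠴⠒⠀⠀
⠀⠀⠒⣿⣿⠒⠒⠀⠀
⠀⠀⠒⠂⠴⠒⠒⠀⠀
⠀⠀⠀⠀⠀⠀⠀⠀⠀
⠀⠀⠀⠀⠀⠀⠀⠀⠀

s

⠀⠀⠒⠒⣿⠒⣿⠀⠀
⠀⠀⠒⠿⠒⠒⠂⠀⠀
⠀⠀⠂⠒⠒⣿⠒⠀⠀
⠀⠀⠒⠒⠒⠴⠒⠀⠀
⠀⠀⠒⣿⣾⠒⠒⠀⠀
⠀⠀⠒⠂⠴⠒⠒⠀⠀
⠀⠀⣿⣿⠂⠂⠒⠀⠀
⠀⠀⠀⠀⠀⠀⠀⠀⠀
⠀⠀⠀⠀⠀⠀⠀⠀⠀

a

⠀⠀⠀⠒⠒⣿⠒⣿⠀
⠀⠀⠀⠒⠿⠒⠒⠂⠀
⠀⠀⠴⠂⠒⠒⣿⠒⠀
⠀⠀⠒⠒⠒⠒⠴⠒⠀
⠀⠀⣿⠒⣾⣿⠒⠒⠀
⠀⠀⠒⠒⠂⠴⠒⠒⠀
⠀⠀⣿⣿⣿⠂⠂⠒⠀
⠀⠀⠀⠀⠀⠀⠀⠀⠀
⠀⠀⠀⠀⠀⠀⠀⠀⠀

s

⠀⠀⠀⠒⠿⠒⠒⠂⠀
⠀⠀⠴⠂⠒⠒⣿⠒⠀
⠀⠀⠒⠒⠒⠒⠴⠒⠀
⠀⠀⣿⠒⣿⣿⠒⠒⠀
⠀⠀⠒⠒⣾⠴⠒⠒⠀
⠀⠀⣿⣿⣿⠂⠂⠒⠀
⠀⠀⠒⠿⠒⣿⠒⠀⠀
⠀⠀⠀⠀⠀⠀⠀⠀⠀
⠀⠀⠀⠀⠀⠀⠀⠀⠀

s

⠀⠀⠴⠂⠒⠒⣿⠒⠀
⠀⠀⠒⠒⠒⠒⠴⠒⠀
⠀⠀⣿⠒⣿⣿⠒⠒⠀
⠀⠀⠒⠒⠂⠴⠒⠒⠀
⠀⠀⣿⣿⣾⠂⠂⠒⠀
⠀⠀⠒⠿⠒⣿⠒⠀⠀
⠀⠀⠴⠒⠒⠿⠒⠀⠀
⠀⠀⠀⠀⠀⠀⠀⠀⠀
⠀⠀⠀⠀⠀⠀⠀⠀⠀

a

⠀⠀⠀⠴⠂⠒⠒⣿⠒
⠀⠀⠀⠒⠒⠒⠒⠴⠒
⠀⠀⣿⣿⠒⣿⣿⠒⠒
⠀⠀⠒⠒⠒⠂⠴⠒⠒
⠀⠀⠒⣿⣾⣿⠂⠂⠒
⠀⠀⠒⠒⠿⠒⣿⠒⠀
⠀⠀⠂⠴⠒⠒⠿⠒⠀
⠀⠀⠀⠀⠀⠀⠀⠀⠀
⠀⠀⠀⠀⠀⠀⠀⠀⠀

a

⠀⠀⠀⠀⠴⠂⠒⠒⣿
⠀⠀⠀⠀⠒⠒⠒⠒⠴
⠀⠀⠒⣿⣿⠒⣿⣿⠒
⠀⠀⠒⠒⠒⠒⠂⠴⠒
⠀⠀⠒⠒⣾⣿⣿⠂⠂
⠀⠀⣿⠒⠒⠿⠒⣿⠒
⠀⠀⠿⠂⠴⠒⠒⠿⠒
⠀⠀⠀⠀⠀⠀⠀⠀⠀
⠀⠀⠀⠀⠀⠀⠀⠀⠀

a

⠀⠀⠀⠀⠀⠴⠂⠒⠒
⠀⠀⠀⠀⠀⠒⠒⠒⠒
⠀⠀⠿⠒⣿⣿⠒⣿⣿
⠀⠀⠂⠒⠒⠒⠒⠂⠴
⠀⠀⠒⠒⣾⣿⣿⣿⠂
⠀⠀⠂⣿⠒⠒⠿⠒⣿
⠀⠀⠂⠿⠂⠴⠒⠒⠿
⠀⠀⠀⠀⠀⠀⠀⠀⠀
⠀⠀⠀⠀⠀⠀⠀⠀⠀

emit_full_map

⠀⠀⠀⠀⣿⠒⠒⠒⠿
⠀⠀⠀⠀⠒⠒⣿⠒⣿
⠀⠀⠀⠀⠒⠿⠒⠒⠂
⠀⠀⠀⠴⠂⠒⠒⣿⠒
⠀⠀⠀⠒⠒⠒⠒⠴⠒
⠿⠒⣿⣿⠒⣿⣿⠒⠒
⠂⠒⠒⠒⠒⠂⠴⠒⠒
⠒⠒⣾⣿⣿⣿⠂⠂⠒
⠂⣿⠒⠒⠿⠒⣿⠒⠀
⠂⠿⠂⠴⠒⠒⠿⠒⠀

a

⠀⠀⠀⠀⠀⠀⠴⠂⠒
⠀⠀⠀⠀⠀⠀⠒⠒⠒
⠀⠀⠒⠿⠒⣿⣿⠒⣿
⠀⠀⠿⠂⠒⠒⠒⠒⠂
⠀⠀⠂⠒⣾⠒⣿⣿⣿
⠀⠀⠂⠂⣿⠒⠒⠿⠒
⠀⠀⠂⠂⠿⠂⠴⠒⠒
⠀⠀⠀⠀⠀⠀⠀⠀⠀
⠀⠀⠀⠀⠀⠀⠀⠀⠀

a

⠀⠀⠀⠀⠀⠀⠀⠴⠂
⠀⠀⠀⠀⠀⠀⠀⠒⠒
⠀⠀⠂⠒⠿⠒⣿⣿⠒
⠀⠀⣿⠿⠂⠒⠒⠒⠒
⠀⠀⣿⠂⣾⠒⠒⣿⣿
⠀⠀⠒⠂⠂⣿⠒⠒⠿
⠀⠀⠂⠂⠂⠿⠂⠴⠒
⠀⠀⠀⠀⠀⠀⠀⠀⠀
⠀⠀⠀⠀⠀⠀⠀⠀⠀

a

⠀⠀⠀⠀⠀⠀⠀⠀⠴
⠀⠀⠀⠀⠀⠀⠀⠀⠒
⠀⠀⠒⠂⠒⠿⠒⣿⣿
⠀⠀⠒⣿⠿⠂⠒⠒⠒
⠀⠀⠂⣿⣾⠒⠒⠒⣿
⠀⠀⠴⠒⠂⠂⣿⠒⠒
⠀⠀⣿⠂⠂⠂⠿⠂⠴
⠀⠀⠀⠀⠀⠀⠀⠀⠀
⠀⠀⠀⠀⠀⠀⠀⠀⠀

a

⠀⠀⠀⠀⠀⠀⠀⠀⠀
⠀⠀⠀⠀⠀⠀⠀⠀⠀
⠀⠀⠒⠒⠂⠒⠿⠒⣿
⠀⠀⠂⠒⣿⠿⠂⠒⠒
⠀⠀⠂⠂⣾⠂⠒⠒⠒
⠀⠀⠒⠴⠒⠂⠂⣿⠒
⠀⠀⠂⣿⠂⠂⠂⠿⠂
⠀⠀⠀⠀⠀⠀⠀⠀⠀
⠀⠀⠀⠀⠀⠀⠀⠀⠀

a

⠀⠀⠀⠀⠀⠀⠀⠀⠀
⠀⠀⠀⠀⠀⠀⠀⠀⠀
⠀⠀⣿⠒⠒⠂⠒⠿⠒
⠀⠀⠿⠂⠒⣿⠿⠂⠒
⠀⠀⠒⠂⣾⣿⠂⠒⠒
⠀⠀⠿⠒⠴⠒⠂⠂⣿
⠀⠀⠒⠂⣿⠂⠂⠂⠿
⠀⠀⠀⠀⠀⠀⠀⠀⠀
⠀⠀⠀⠀⠀⠀⠀⠀⠀

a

⠀⠀⠀⠀⠀⠀⠀⠀⠀
⠀⠀⠀⠀⠀⠀⠀⠀⠀
⠀⠀⠒⣿⠒⠒⠂⠒⠿
⠀⠀⠂⠿⠂⠒⣿⠿⠂
⠀⠀⣿⠒⣾⠂⣿⠂⠒
⠀⠀⠿⠿⠒⠴⠒⠂⠂
⠀⠀⠂⠒⠂⣿⠂⠂⠂
⠀⠀⠀⠀⠀⠀⠀⠀⠀
⠀⠀⠀⠀⠀⠀⠀⠀⠀

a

⠀⠀⠀⠀⠀⠀⠀⠀⠀
⠀⠀⠀⠀⠀⠀⠀⠀⠀
⠀⠀⠒⠒⣿⠒⠒⠂⠒
⠀⠀⠿⠂⠿⠂⠒⣿⠿
⠀⠀⠒⣿⣾⠂⠂⣿⠂
⠀⠀⣿⠿⠿⠒⠴⠒⠂
⠀⠀⠒⠂⠒⠂⣿⠂⠂
⠀⠀⠀⠀⠀⠀⠀⠀⠀
⠀⠀⠀⠀⠀⠀⠀⠀⠀

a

⠀⠀⠀⠀⠀⠀⠀⠀⠀
⠀⠀⠀⠀⠀⠀⠀⠀⠀
⠀⠀⠴⠒⠒⣿⠒⠒⠂
⠀⠀⠴⠿⠂⠿⠂⠒⣿
⠀⠀⠴⠒⣾⠒⠂⠂⣿
⠀⠀⠒⣿⠿⠿⠒⠴⠒
⠀⠀⠴⠒⠂⠒⠂⣿⠂
⠀⠀⠀⠀⠀⠀⠀⠀⠀
⠀⠀⠀⠀⠀⠀⠀⠀⠀

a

⠀⠀⠀⠀⠀⠀⠀⠀⠀
⠀⠀⠀⠀⠀⠀⠀⠀⠀
⠀⠀⠴⠴⠒⠒⣿⠒⠒
⠀⠀⠴⠴⠿⠂⠿⠂⠒
⠀⠀⠴⠴⣾⣿⠒⠂⠂
⠀⠀⣿⠒⣿⠿⠿⠒⠴
⠀⠀⠒⠴⠒⠂⠒⠂⣿
⠀⠀⠀⠀⠀⠀⠀⠀⠀
⠀⠀⠀⠀⠀⠀⠀⠀⠀

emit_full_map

⠀⠀⠀⠀⠀⠀⠀⠀⠀⠀⠀⠀⠀⣿⠒⠒⠒⠿
⠀⠀⠀⠀⠀⠀⠀⠀⠀⠀⠀⠀⠀⠒⠒⣿⠒⣿
⠀⠀⠀⠀⠀⠀⠀⠀⠀⠀⠀⠀⠀⠒⠿⠒⠒⠂
⠀⠀⠀⠀⠀⠀⠀⠀⠀⠀⠀⠀⠴⠂⠒⠒⣿⠒
⠀⠀⠀⠀⠀⠀⠀⠀⠀⠀⠀⠀⠒⠒⠒⠒⠴⠒
⠴⠴⠒⠒⣿⠒⠒⠂⠒⠿⠒⣿⣿⠒⣿⣿⠒⠒
⠴⠴⠿⠂⠿⠂⠒⣿⠿⠂⠒⠒⠒⠒⠂⠴⠒⠒
⠴⠴⣾⣿⠒⠂⠂⣿⠂⠒⠒⠒⣿⣿⣿⠂⠂⠒
⣿⠒⣿⠿⠿⠒⠴⠒⠂⠂⣿⠒⠒⠿⠒⣿⠒⠀
⠒⠴⠒⠂⠒⠂⣿⠂⠂⠂⠿⠂⠴⠒⠒⠿⠒⠀

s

⠀⠀⠀⠀⠀⠀⠀⠀⠀
⠀⠀⠴⠴⠒⠒⣿⠒⠒
⠀⠀⠴⠴⠿⠂⠿⠂⠒
⠀⠀⠴⠴⠒⣿⠒⠂⠂
⠀⠀⣿⠒⣾⠿⠿⠒⠴
⠀⠀⠒⠴⠒⠂⠒⠂⣿
⠀⠀⠴⠒⣿⠒⣿⠀⠀
⠀⠀⠀⠀⠀⠀⠀⠀⠀
⠀⠀⠀⠀⠀⠀⠀⠀⠀

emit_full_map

⠀⠀⠀⠀⠀⠀⠀⠀⠀⠀⠀⠀⠀⣿⠒⠒⠒⠿
⠀⠀⠀⠀⠀⠀⠀⠀⠀⠀⠀⠀⠀⠒⠒⣿⠒⣿
⠀⠀⠀⠀⠀⠀⠀⠀⠀⠀⠀⠀⠀⠒⠿⠒⠒⠂
⠀⠀⠀⠀⠀⠀⠀⠀⠀⠀⠀⠀⠴⠂⠒⠒⣿⠒
⠀⠀⠀⠀⠀⠀⠀⠀⠀⠀⠀⠀⠒⠒⠒⠒⠴⠒
⠴⠴⠒⠒⣿⠒⠒⠂⠒⠿⠒⣿⣿⠒⣿⣿⠒⠒
⠴⠴⠿⠂⠿⠂⠒⣿⠿⠂⠒⠒⠒⠒⠂⠴⠒⠒
⠴⠴⠒⣿⠒⠂⠂⣿⠂⠒⠒⠒⣿⣿⣿⠂⠂⠒
⣿⠒⣾⠿⠿⠒⠴⠒⠂⠂⣿⠒⠒⠿⠒⣿⠒⠀
⠒⠴⠒⠂⠒⠂⣿⠂⠂⠂⠿⠂⠴⠒⠒⠿⠒⠀
⠴⠒⣿⠒⣿⠀⠀⠀⠀⠀⠀⠀⠀⠀⠀⠀⠀⠀
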